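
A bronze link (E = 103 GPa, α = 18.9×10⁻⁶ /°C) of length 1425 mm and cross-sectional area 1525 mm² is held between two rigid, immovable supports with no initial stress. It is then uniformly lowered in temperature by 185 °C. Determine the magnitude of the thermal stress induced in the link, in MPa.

σ ≈ 360 MPa (tensile)

Because both ends are immovable the net strain is zero, and the suppressed thermal strain is αΔT = 18.9×10⁻⁶ × 185 = 3496.5×10⁻⁶.
The stress required to suppress this strain is σ = Eε = 103×10³ × 3496.5×10⁻⁶ = 360.1 MPa, tensile since the link is trying to contract.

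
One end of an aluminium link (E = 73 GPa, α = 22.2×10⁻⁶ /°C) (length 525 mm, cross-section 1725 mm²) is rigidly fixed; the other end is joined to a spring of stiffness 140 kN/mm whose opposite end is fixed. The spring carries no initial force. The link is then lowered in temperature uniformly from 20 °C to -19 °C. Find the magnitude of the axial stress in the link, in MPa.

The unrestrained thermal change is αΔT L = 22.2×10⁻⁶ × 39 × 525 = 0.4545 mm.
With a force P in the spring, the elastic change of the link is PL/(AE) and that of the spring is P/k; compatibility requires their sum to equal δ_free.
So P = δ_free / [L/(AE) + 1/k] = 0.4545 / [ 525/(1725×73×10³) + 1/(140×10³) ].
P = 0.4545 / 1.131×10⁻⁵ = 40180 N.
σ = P/A = 40180/1725 = 23.29 MPa.

σ ≈ 23.3 MPa (tensile)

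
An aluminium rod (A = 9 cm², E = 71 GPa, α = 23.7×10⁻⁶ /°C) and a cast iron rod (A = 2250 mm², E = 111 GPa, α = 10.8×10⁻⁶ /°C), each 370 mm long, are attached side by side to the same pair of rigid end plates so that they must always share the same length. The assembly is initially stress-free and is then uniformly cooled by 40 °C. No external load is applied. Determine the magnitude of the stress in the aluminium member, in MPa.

Both members must finish at the same length. With the larger α, the aluminium tends to over-contract; the plates restrain it, putting the aluminium in tension and the cast iron in compression. With no external load the two internal forces are equal and opposite, magnitude P.
Equating the net (thermal + elastic) strains gives |α₁ − α₂|·ΔT = P·[1/(A₁E₁) + 1/(A₂E₂)].
|α₁ − α₂|·ΔT = 12.9×10⁻⁶ × 40 = 0.000516.
1/(A₁E₁) + 1/(A₂E₂) = 1/(900×71×10³) + 1/(2250×111×10³) = 1.965×10⁻⁸ N⁻¹.
P = 0.000516 / 1.965×10⁻⁸ = 26250 N = 26.25 kN.
σ_{aluminium} = P/A₁ = 26250/900 = 29.17 MPa, tensile.

σ ≈ 29.2 MPa (tensile)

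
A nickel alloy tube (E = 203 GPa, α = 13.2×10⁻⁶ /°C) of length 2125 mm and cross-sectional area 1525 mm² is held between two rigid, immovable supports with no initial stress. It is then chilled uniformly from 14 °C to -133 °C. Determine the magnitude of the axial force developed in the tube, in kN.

P ≈ 601 kN (tensile)

With zero net strain, σ = E·αΔT = 203 GPa × 13.2×10⁻⁶ × 147 = 393.9 MPa.
P = AEαΔT = 1525 × 203×10³ × 13.2×10⁻⁶ × 147 = 600.7 kN (tensile).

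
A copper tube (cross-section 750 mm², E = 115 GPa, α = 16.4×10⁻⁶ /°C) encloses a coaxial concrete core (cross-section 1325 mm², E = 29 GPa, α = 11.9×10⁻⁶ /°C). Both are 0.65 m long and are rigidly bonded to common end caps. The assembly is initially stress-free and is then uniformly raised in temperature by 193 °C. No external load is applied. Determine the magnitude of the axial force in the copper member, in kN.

The copper has the larger α, so on heating it would change length more than the concrete if both were free. The rigid plates force a common final length, so the copper is put into compression and the concrete into tension, with equal and opposite forces P (no external load).
Compatibility of the two members (thermal + elastic change equal): (α₁ − α₂)ΔT = P·[1/(A₁E₁) + 1/(A₂E₂)].
|α₁ − α₂|·ΔT = 4.5×10⁻⁶ × 193 = 0.0008685.
1/(A₁E₁) + 1/(A₂E₂) = 1/(750×115×10³) + 1/(1325×29×10³) = 3.762×10⁻⁸ N⁻¹.
P = 0.0008685 / 3.762×10⁻⁸ = 23090 N = 23.09 kN.

P ≈ 23.1 kN (compressive in the copper)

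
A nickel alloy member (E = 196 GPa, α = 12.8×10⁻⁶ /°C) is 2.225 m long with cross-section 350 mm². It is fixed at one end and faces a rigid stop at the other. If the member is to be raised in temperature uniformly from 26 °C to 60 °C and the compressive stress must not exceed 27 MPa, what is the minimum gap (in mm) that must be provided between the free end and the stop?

g ≈ 0.662 mm

With no wall the member would lengthen by αΔT L = 12.8×10⁻⁶ × 34 × 2225 = 0.9683 mm.
At the allowable stress the elastic shortening the wall may impose is σL/E = 27 × 2225 / (196×10³) = 0.3065 mm.
The gap must absorb the remainder: g_min = 0.9683 − 0.3065 = 0.6618 mm.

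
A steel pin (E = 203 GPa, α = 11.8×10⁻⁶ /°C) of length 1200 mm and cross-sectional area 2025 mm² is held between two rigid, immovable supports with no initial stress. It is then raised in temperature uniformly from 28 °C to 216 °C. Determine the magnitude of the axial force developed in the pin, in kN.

P ≈ 912 kN (compressive)

The ends cannot move, so σ = EαΔT = 203×10³ × 11.8×10⁻⁶ × 188 = 450.3 MPa.
Then P = σA = 450.3 × 2025 mm² = 911.9 kN, compressive.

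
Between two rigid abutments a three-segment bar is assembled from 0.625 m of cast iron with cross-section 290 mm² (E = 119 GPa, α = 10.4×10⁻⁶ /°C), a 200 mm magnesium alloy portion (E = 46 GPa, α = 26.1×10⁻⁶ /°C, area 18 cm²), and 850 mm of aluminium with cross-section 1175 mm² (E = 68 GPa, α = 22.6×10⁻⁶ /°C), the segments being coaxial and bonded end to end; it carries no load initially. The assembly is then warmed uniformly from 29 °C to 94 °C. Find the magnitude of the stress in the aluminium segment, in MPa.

If the supports were absent, the total length change would be Σ αᵢΔT Lᵢ = 10.4×10⁻⁶×65×625 + 26.1×10⁻⁶×65×200 + 22.6×10⁻⁶×65×850 = 2.01 mm.
Since the ends are fixed, an axial force P builds up, equal in every segment, with P · Σ Lᵢ/(AᵢEᵢ) = δ_free.
Σ Lᵢ/(AᵢEᵢ) = 625/(290×119×10³) + 200/(1800×46×10³) + 850/(1175×68×10³) = 3.116×10⁻⁵ mm/N.
Hence P = δ_free / Σ(L/AE) = 2.01/3.116×10⁻⁵ = 64.51 kN (compressive).
σ_{aluminium} = P / A = 64510 / 1175 = 54.9 MPa.

σ ≈ 54.9 MPa (compressive)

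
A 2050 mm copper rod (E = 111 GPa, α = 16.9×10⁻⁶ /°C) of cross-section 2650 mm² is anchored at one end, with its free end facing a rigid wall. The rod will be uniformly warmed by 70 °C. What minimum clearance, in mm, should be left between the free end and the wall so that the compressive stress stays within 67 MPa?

With no wall the rod would lengthen by αΔT L = 16.9×10⁻⁶ × 70 × 2050 = 2.425 mm.
At the allowable stress the elastic shortening the wall may impose is σL/E = 67 × 2050 / (111×10³) = 1.237 mm.
The gap must absorb the remainder: g_min = 2.425 − 1.237 = 1.188 mm.

g ≈ 1.19 mm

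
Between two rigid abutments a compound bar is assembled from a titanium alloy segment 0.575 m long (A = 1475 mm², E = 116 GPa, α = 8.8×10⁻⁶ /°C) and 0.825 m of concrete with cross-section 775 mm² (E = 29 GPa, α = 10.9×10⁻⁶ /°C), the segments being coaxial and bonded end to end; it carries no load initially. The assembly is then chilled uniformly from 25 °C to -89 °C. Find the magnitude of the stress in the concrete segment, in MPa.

If the supports were absent, the total length change would be Σ αᵢΔT Lᵢ = 8.8×10⁻⁶×114×575 + 10.9×10⁻⁶×114×825 = 1.602 mm.
Since the ends are fixed, an axial force P builds up, equal in every segment, with P · Σ Lᵢ/(AᵢEᵢ) = δ_free.
The series flexibility is Σ Lᵢ/(AᵢEᵢ) = 575/(1475×116×10³) + 825/(775×29×10³) = 4.007×10⁻⁵ mm/N.
So P = 1.602 / 4.007×10⁻⁵ = 39.98 kN, tensile.
σ_{concrete} = P / A = 39980 / 775 = 51.59 MPa.

σ ≈ 51.6 MPa (tensile)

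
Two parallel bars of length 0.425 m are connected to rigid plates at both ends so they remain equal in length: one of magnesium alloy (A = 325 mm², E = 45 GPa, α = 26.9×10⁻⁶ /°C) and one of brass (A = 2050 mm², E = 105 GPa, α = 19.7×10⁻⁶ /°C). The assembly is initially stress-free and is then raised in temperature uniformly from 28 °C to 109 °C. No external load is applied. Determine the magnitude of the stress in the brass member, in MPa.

Equilibrium of a rigid end plate with no external load gives equal and opposite internal forces ±P in the two members. Since α_{magnesium alloy} > α_{brass}, heating drives the magnesium alloy into compression and the brass into tension.
Setting the final lengths equal and cancelling L: (α₁ − α₂)ΔT = P/(A₁E₁) + P/(A₂E₂).
|α₁ − α₂|·ΔT = 7.2×10⁻⁶ × 81 = 0.0005832.
1/(A₁E₁) + 1/(A₂E₂) = 1/(325×45×10³) + 1/(2050×105×10³) = 7.302×10⁻⁸ N⁻¹.
P = 0.0005832 / 7.302×10⁻⁸ = 7987 N = 7.987 kN.
σ_{brass} = P/A₂ = 7987/2050 = 3.896 MPa, tensile.

σ ≈ 3.9 MPa (tensile)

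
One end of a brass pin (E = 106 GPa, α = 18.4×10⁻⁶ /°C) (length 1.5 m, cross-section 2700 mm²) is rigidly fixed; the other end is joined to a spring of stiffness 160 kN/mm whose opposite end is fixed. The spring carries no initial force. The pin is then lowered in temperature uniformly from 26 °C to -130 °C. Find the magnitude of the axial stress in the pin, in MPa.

If the spring were absent the pin would shorten by αΔT L = 18.4×10⁻⁶ × 156 × 1500 = 4.306 mm.
Let P be the tensile force in the spring. The pin extends elastically by PL/(AE) and the spring stretches by P/k; together these equal δ_free.
P [ L/(AE) + 1/k ] = δ_free → P [ 1500/(2700×106×10³) + 1/(160×10³) ] = 4.306.
P = 4.306 / 1.149×10⁻⁵ = 374700 N.
σ = P/A = 374700/2700 = 138.8 MPa.

σ ≈ 139 MPa (tensile)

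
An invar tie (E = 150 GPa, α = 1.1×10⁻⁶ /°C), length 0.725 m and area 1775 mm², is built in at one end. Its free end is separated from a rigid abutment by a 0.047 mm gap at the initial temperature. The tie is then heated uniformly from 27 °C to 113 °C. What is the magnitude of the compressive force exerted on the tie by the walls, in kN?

P ≈ 7.93 kN

If the wall were absent the tie would grow by αΔT L = 1.1×10⁻⁶ × 86 × 725 = 0.06859 mm.
The gap closes (δ_free > 0.047 mm) and the wall then resists a further 0.06859 − 0.047 = 0.02159 mm of expansion.
That suppressed elongation corresponds to σ = E·Δ/L = 150×10³ × 0.02159/725 = 4.466 MPa.
Force on the wall = σA = 4.466 × 1775 mm² = 7.927 kN.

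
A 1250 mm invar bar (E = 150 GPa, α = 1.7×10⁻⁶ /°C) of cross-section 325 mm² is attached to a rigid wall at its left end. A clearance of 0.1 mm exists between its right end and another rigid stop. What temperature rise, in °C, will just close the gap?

Contact occurs when the free expansion equals the gap: αΔT L = 0.1 mm.
ΔT = 0.1 / (1.7×10⁻⁶ × 1250) = 47.06 °C.

ΔT ≈ 47.1 °C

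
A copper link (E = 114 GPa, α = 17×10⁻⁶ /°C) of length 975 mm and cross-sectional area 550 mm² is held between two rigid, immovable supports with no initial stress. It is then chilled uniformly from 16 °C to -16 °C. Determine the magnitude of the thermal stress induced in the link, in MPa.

σ ≈ 62 MPa (tensile)

The supports are rigid, so the total axial strain is zero. The restrained thermal strain is ε = αΔT = 17×10⁻⁶ × 32 = 544×10⁻⁶.
The stress required to suppress this strain is σ = Eε = 114×10³ × 544×10⁻⁶ = 62.02 MPa, tensile since the link is trying to contract.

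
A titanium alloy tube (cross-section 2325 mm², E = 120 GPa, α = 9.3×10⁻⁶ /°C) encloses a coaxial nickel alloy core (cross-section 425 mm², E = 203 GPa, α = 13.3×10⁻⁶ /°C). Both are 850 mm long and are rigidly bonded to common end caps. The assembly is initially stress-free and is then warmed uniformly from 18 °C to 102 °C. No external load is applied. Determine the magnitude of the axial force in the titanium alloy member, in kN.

P ≈ 22.1 kN (tensile in the titanium alloy)

Equilibrium of a rigid end plate with no external load gives equal and opposite internal forces ±P in the two members. Since α_{nickel alloy} > α_{titanium alloy}, heating drives the nickel alloy into compression and the titanium alloy into tension.
Equating the net (thermal + elastic) strains gives |α₁ − α₂|·ΔT = P·[1/(A₁E₁) + 1/(A₂E₂)].
|α₁ − α₂|·ΔT = 4×10⁻⁶ × 84 = 0.000336.
1/(A₁E₁) + 1/(A₂E₂) = 1/(2325×120×10³) + 1/(425×203×10³) = 1.518×10⁻⁸ N⁻¹.
P = 0.000336 / 1.518×10⁻⁸ = 22140 N = 22.14 kN.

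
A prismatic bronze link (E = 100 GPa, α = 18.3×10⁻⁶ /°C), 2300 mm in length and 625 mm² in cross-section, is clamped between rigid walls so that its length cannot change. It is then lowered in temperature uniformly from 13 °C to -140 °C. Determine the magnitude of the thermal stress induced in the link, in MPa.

σ ≈ 280 MPa (tensile)

With length fixed, the mechanical strain must cancel the thermal strain αΔT = 18.3×10⁻⁶ × 153 = 2799.9×10⁻⁶.
σ = EαΔT = 100×10³ × 18.3×10⁻⁶ × 153 = 280 MPa (tensile; the link is trying to contract).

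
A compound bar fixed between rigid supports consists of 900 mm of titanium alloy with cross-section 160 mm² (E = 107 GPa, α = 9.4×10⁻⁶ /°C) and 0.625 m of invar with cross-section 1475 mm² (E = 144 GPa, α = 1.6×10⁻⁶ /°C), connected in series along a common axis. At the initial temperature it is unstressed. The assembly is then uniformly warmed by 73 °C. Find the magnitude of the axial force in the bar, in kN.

P ≈ 12.4 kN (compressive)

With the walls removed the bar would change length by δ_free = Σ αᵢΔT Lᵢ = 9.4×10⁻⁶×73×900 + 1.6×10⁻⁶×73×625 = 0.6906 mm.
The walls prevent any net length change, so an axial force P (same in every segment) develops. Compatibility: P · Σ Lᵢ/(AᵢEᵢ) = δ_free.
The series flexibility is Σ Lᵢ/(AᵢEᵢ) = 900/(160×107×10³) + 625/(1475×144×10³) = 5.551×10⁻⁵ mm/N.
Hence P = δ_free / Σ(L/AE) = 0.6906/5.551×10⁻⁵ = 12.44 kN (compressive).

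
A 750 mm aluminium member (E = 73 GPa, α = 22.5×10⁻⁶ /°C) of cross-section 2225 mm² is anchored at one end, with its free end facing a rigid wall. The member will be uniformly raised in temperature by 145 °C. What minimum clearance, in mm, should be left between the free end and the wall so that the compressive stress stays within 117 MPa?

Free expansion if unrestrained: δ_free = αΔT L = 22.5×10⁻⁶ × 145 × 750 = 2.447 mm.
A stress of 117 MPa corresponds to the wall pushing the member back by σL/E = 117×750/(73×10³) = 1.202 mm.
The gap must absorb the remainder: g_min = 2.447 − 1.202 = 1.245 mm.

g ≈ 1.24 mm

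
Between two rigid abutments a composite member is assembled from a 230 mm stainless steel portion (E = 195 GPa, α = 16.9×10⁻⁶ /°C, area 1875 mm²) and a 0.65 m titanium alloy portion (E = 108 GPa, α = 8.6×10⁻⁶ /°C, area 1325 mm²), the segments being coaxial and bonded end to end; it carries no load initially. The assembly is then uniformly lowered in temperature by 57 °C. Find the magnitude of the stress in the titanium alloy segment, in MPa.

If the supports were absent, the total length change would be Σ αᵢΔT Lᵢ = 16.9×10⁻⁶×57×230 + 8.6×10⁻⁶×57×650 = 0.5402 mm.
Since the ends are fixed, an axial force P builds up, equal in every segment, with P · Σ Lᵢ/(AᵢEᵢ) = δ_free.
The series flexibility is Σ Lᵢ/(AᵢEᵢ) = 230/(1875×195×10³) + 650/(1325×108×10³) = 5.171×10⁻⁶ mm/N.
P = 0.5402 / 5.171×10⁻⁶ = 104500 N = 104.5 kN, tensile.
σ_{titanium alloy} = P / A = 104500 / 1325 = 78.84 MPa.

σ ≈ 78.8 MPa (tensile)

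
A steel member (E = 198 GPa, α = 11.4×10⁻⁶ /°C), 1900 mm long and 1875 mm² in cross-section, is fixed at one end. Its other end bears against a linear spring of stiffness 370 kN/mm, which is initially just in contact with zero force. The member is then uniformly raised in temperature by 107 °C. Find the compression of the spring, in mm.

The unrestrained thermal change is αΔT L = 11.4×10⁻⁶ × 107 × 1900 = 2.318 mm.
Let P be the compressive force at the spring. The member shortens elastically by PL/(AE) and the spring compresses by P/k; together these equal δ_free.
So P = δ_free / [L/(AE) + 1/k] = 2.318 / [ 1900/(1875×198×10³) + 1/(370×10³) ].
P = 2.318 / 7.821×10⁻⁶ = 296400 N.
Spring compression = P/k = 296400/(370×10³) = 0.8009 mm.

δ ≈ 0.801 mm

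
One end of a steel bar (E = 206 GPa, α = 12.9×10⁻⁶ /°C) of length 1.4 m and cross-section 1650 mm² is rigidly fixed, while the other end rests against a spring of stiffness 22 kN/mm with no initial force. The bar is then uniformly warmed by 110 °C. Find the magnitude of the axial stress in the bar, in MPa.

The unrestrained thermal change is αΔT L = 12.9×10⁻⁶ × 110 × 1400 = 1.987 mm.
Let P be the compressive force at the spring. The bar shortens elastically by PL/(AE) and the spring compresses by P/k; together these equal δ_free.
So P = δ_free / [L/(AE) + 1/k] = 1.987 / [ 1400/(1650×206×10³) + 1/(22×10³) ].
P = 1.987 / 4.957×10⁻⁵ = 40070 N.
σ = P/A = 40070/1650 = 24.29 MPa.

σ ≈ 24.3 MPa (compressive)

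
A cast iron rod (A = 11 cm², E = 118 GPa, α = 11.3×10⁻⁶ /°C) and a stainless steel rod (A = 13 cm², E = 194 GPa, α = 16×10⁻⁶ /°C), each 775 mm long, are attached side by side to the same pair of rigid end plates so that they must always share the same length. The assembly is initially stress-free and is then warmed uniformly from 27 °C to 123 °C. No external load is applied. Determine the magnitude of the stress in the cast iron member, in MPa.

Both members must finish at the same length. With the larger α, the stainless steel tends to over-expand; the plates restrain it, putting the stainless steel in compression and the cast iron in tension. With no external load the two internal forces are equal and opposite, magnitude P.
Equating the net (thermal + elastic) strains gives |α₁ − α₂|·ΔT = P·[1/(A₁E₁) + 1/(A₂E₂)].
|α₁ − α₂|·ΔT = 4.7×10⁻⁶ × 96 = 0.0004512.
1/(A₁E₁) + 1/(A₂E₂) = 1/(1100×118×10³) + 1/(1300×194×10³) = 1.167×10⁻⁸ N⁻¹.
So P = 0.0004512 / 1.167×10⁻⁸ = 38.67 kN.
σ_{cast iron} = P/A₁ = 38670/1100 = 35.15 MPa, tensile.

σ ≈ 35.2 MPa (tensile)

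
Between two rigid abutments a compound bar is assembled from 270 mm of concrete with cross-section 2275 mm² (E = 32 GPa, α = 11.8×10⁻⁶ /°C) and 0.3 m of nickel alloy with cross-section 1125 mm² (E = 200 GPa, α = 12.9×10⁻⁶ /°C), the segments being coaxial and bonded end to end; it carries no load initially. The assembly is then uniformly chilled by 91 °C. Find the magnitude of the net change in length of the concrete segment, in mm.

With the walls removed the bar would change length by δ_free = Σ αᵢΔT Lᵢ = 11.8×10⁻⁶×91×270 + 12.9×10⁻⁶×91×300 = 0.6421 mm.
Since the ends are fixed, an axial force P builds up, equal in every segment, with P · Σ Lᵢ/(AᵢEᵢ) = δ_free.
Σ Lᵢ/(AᵢEᵢ) = 270/(2275×32×10³) + 300/(1125×200×10³) = 5.042×10⁻⁶ mm/N.
So P = 0.6421 / 5.042×10⁻⁶ = 127.3 kN, tensile.
For the concrete segment, free thermal change = 11.8×10⁻⁶×91×270 = 0.2899 mm and elastic change from P = 127300×270/(2275×32×10³) = 0.4723 mm; these oppose, so the net change is 0.182 mm (segment lengthens).

|ΔL| ≈ 0.182 mm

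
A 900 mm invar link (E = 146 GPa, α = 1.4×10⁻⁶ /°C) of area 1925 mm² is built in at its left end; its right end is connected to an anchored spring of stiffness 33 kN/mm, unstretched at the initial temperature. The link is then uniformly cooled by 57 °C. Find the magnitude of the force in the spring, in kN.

P ≈ 2.14 kN

The unrestrained thermal change is αΔT L = 1.4×10⁻⁶ × 57 × 900 = 0.07182 mm.
Let P be the tensile force in the spring. The link extends elastically by PL/(AE) and the spring stretches by P/k; together these equal δ_free.
So P = δ_free / [L/(AE) + 1/k] = 0.07182 / [ 900/(1925×146×10³) + 1/(33×10³) ].
P = 0.07182 / 3.351×10⁻⁵ = 2144 N.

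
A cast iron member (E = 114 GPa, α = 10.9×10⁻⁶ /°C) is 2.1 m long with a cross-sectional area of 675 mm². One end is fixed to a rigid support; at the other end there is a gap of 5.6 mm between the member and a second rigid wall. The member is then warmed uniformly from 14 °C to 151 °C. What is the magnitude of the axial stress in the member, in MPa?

If the wall were absent the member would grow by αΔT L = 10.9×10⁻⁶ × 137 × 2100 = 3.136 mm.
This is smaller than the 5.6 mm clearance, so the member expands freely without reaching the stop — the stress is zero.

σ ≈ 0 MPa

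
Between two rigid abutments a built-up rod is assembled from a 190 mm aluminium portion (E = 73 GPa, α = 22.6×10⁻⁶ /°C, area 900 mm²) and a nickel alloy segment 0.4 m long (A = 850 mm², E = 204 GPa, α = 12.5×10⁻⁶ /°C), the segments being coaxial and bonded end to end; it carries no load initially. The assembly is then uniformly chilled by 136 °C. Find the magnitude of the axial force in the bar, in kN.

P ≈ 243 kN (tensile)

With the walls removed the bar would change length by δ_free = Σ αᵢΔT Lᵢ = 22.6×10⁻⁶×136×190 + 12.5×10⁻⁶×136×400 = 1.264 mm.
The walls prevent any net length change, so an axial force P (same in every segment) develops. Compatibility: P · Σ Lᵢ/(AᵢEᵢ) = δ_free.
Σ Lᵢ/(AᵢEᵢ) = 190/(900×73×10³) + 400/(850×204×10³) = 5.199×10⁻⁶ mm/N.
Hence P = δ_free / Σ(L/AE) = 1.264/5.199×10⁻⁶ = 243.1 kN (tensile).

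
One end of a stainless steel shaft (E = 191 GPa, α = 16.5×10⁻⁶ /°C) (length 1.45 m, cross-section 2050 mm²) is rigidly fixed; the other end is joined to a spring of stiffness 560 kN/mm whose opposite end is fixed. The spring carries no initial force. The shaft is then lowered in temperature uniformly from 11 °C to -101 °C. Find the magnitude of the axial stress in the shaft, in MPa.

If the spring were absent the shaft would shorten by αΔT L = 16.5×10⁻⁶ × 112 × 1450 = 2.68 mm.
Let P be the tensile force in the spring. The shaft extends elastically by PL/(AE) and the spring stretches by P/k; together these equal δ_free.
So P = δ_free / [L/(AE) + 1/k] = 2.68 / [ 1450/(2050×191×10³) + 1/(560×10³) ].
P = 2.68 / 5.489×10⁻⁶ = 488200 N.
σ = P/A = 488200/2050 = 238.1 MPa.

σ ≈ 238 MPa (tensile)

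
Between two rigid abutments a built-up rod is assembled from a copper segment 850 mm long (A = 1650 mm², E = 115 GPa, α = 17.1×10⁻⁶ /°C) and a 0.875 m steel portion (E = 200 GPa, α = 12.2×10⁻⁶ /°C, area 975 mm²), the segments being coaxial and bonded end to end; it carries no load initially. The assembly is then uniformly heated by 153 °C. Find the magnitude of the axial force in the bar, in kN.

With the walls removed the bar would change length by δ_free = Σ αᵢΔT Lᵢ = 17.1×10⁻⁶×153×850 + 12.2×10⁻⁶×153×875 = 3.857 mm.
The walls prevent any net length change, so an axial force P (same in every segment) develops. Compatibility: P · Σ Lᵢ/(AᵢEᵢ) = δ_free.
Σ Lᵢ/(AᵢEᵢ) = 850/(1650×115×10³) + 875/(975×200×10³) = 8.967×10⁻⁶ mm/N.
Hence P = δ_free / Σ(L/AE) = 3.857/8.967×10⁻⁶ = 430.2 kN (compressive).

P ≈ 430 kN (compressive)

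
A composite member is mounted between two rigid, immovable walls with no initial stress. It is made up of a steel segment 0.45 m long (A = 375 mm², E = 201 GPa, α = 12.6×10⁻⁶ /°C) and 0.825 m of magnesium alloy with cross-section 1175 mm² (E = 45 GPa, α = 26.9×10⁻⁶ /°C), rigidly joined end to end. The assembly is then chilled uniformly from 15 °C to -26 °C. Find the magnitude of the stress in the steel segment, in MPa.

If the supports were absent, the total length change would be Σ αᵢΔT Lᵢ = 12.6×10⁻⁶×41×450 + 26.9×10⁻⁶×41×825 = 1.142 mm.
The walls prevent any net length change, so an axial force P (same in every segment) develops. Compatibility: P · Σ Lᵢ/(AᵢEᵢ) = δ_free.
Σ Lᵢ/(AᵢEᵢ) = 450/(375×201×10³) + 825/(1175×45×10³) = 2.157×10⁻⁵ mm/N.
Hence P = δ_free / Σ(L/AE) = 1.142/2.157×10⁻⁵ = 52.95 kN (tensile).
σ_{steel} = P / A = 52950 / 375 = 141.2 MPa.

σ ≈ 141 MPa (tensile)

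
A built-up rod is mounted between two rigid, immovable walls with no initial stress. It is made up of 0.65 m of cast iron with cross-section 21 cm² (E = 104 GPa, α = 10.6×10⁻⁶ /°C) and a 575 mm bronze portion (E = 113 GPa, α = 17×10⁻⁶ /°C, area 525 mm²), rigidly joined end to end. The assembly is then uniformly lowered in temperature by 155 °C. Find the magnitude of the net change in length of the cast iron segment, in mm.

Free thermal contraction of the whole bar: Σ αᵢΔT Lᵢ = 10.6×10⁻⁶×155×650 + 17×10⁻⁶×155×575 = 2.583 mm.
The rigid supports impose zero overall length change; the single axial force P common to all segments must satisfy P Σ Lᵢ/(AᵢEᵢ) = δ_free.
The series flexibility is Σ Lᵢ/(AᵢEᵢ) = 650/(2100×104×10³) + 575/(525×113×10³) = 1.267×10⁻⁵ mm/N.
P = 2.583 / 1.267×10⁻⁵ = 203900 N = 203.9 kN, tensile.
For the cast iron segment, free thermal change = 10.6×10⁻⁶×155×650 = 1.068 mm and elastic change from P = 203900×650/(2100×104×10³) = 0.6068 mm; these oppose, so the net change is 0.461 mm (segment shortens).

|ΔL| ≈ 0.461 mm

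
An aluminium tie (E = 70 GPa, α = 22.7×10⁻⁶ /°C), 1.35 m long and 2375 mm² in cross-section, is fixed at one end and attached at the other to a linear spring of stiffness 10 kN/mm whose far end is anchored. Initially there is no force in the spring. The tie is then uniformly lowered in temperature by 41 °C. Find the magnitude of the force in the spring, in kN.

P ≈ 11.6 kN

Free thermal contraction: δ_free = αΔT L = 22.7×10⁻⁶ × 41 × 1350 = 1.256 mm.
Let P be the tensile force in the spring. The tie extends elastically by PL/(AE) and the spring stretches by P/k; together these equal δ_free.
So P = δ_free / [L/(AE) + 1/k] = 1.256 / [ 1350/(2375×70×10³) + 1/(10×10³) ].
P = 1.256 / 0.0001081 = 11620 N.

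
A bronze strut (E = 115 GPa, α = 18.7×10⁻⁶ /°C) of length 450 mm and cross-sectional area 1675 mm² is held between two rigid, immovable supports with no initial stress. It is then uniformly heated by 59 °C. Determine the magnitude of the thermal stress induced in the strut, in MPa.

With length fixed, the mechanical strain must cancel the thermal strain αΔT = 18.7×10⁻⁶ × 59 = 1103.3×10⁻⁶.
The stress required to suppress this strain is σ = Eε = 115×10³ × 1103.3×10⁻⁶ = 126.9 MPa, compressive since the strut is trying to expand.

σ ≈ 127 MPa (compressive)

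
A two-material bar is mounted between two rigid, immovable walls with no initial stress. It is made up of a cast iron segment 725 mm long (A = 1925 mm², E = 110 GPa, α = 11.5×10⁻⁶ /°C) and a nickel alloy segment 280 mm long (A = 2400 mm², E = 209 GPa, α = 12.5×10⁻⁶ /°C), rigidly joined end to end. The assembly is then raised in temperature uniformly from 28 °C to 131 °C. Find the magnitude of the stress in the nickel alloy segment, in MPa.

σ ≈ 128 MPa (compressive)

Free thermal expansion of the whole bar: Σ αᵢΔT Lᵢ = 11.5×10⁻⁶×103×725 + 12.5×10⁻⁶×103×280 = 1.219 mm.
The walls prevent any net length change, so an axial force P (same in every segment) develops. Compatibility: P · Σ Lᵢ/(AᵢEᵢ) = δ_free.
Σ Lᵢ/(AᵢEᵢ) = 725/(1925×110×10³) + 280/(2400×209×10³) = 3.982×10⁻⁶ mm/N.
Hence P = δ_free / Σ(L/AE) = 1.219/3.982×10⁻⁶ = 306.2 kN (compressive).
σ_{nickel alloy} = P / A = 306200 / 2400 = 127.6 MPa.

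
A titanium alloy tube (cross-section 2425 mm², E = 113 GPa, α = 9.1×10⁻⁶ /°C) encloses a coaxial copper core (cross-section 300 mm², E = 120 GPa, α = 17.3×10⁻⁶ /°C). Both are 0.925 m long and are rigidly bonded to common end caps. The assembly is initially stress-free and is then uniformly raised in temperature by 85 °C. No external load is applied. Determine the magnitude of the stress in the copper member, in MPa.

σ ≈ 73.9 MPa (compressive)

The copper has the larger α, so on heating it would change length more than the titanium alloy if both were free. The rigid plates force a common final length, so the copper is put into compression and the titanium alloy into tension, with equal and opposite forces P (no external load).
Compatibility of the two members (thermal + elastic change equal): (α₁ − α₂)ΔT = P·[1/(A₁E₁) + 1/(A₂E₂)].
|α₁ − α₂|·ΔT = 8.2×10⁻⁶ × 85 = 0.000697.
1/(A₁E₁) + 1/(A₂E₂) = 1/(2425×113×10³) + 1/(300×120×10³) = 3.143×10⁻⁸ N⁻¹.
P = 0.000697 / 3.143×10⁻⁸ = 22180 N = 22.18 kN.
σ_{copper} = P/A₂ = 22180/300 = 73.93 MPa, compressive.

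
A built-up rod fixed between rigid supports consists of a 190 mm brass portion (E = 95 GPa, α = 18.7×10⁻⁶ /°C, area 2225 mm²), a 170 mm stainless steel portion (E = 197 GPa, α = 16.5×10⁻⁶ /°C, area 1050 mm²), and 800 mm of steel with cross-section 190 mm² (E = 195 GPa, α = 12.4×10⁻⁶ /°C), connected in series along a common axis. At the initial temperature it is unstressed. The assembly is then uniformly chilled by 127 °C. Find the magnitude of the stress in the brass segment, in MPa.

σ ≈ 39.9 MPa (tensile)

Free thermal contraction of the whole bar: Σ αᵢΔT Lᵢ = 18.7×10⁻⁶×127×190 + 16.5×10⁻⁶×127×170 + 12.4×10⁻⁶×127×800 = 2.067 mm.
The rigid supports impose zero overall length change; the single axial force P common to all segments must satisfy P Σ Lᵢ/(AᵢEᵢ) = δ_free.
Σ Lᵢ/(AᵢEᵢ) = 190/(2225×95×10³) + 170/(1050×197×10³) + 800/(190×195×10³) = 2.331×10⁻⁵ mm/N.
So P = 2.067 / 2.331×10⁻⁵ = 88.68 kN, tensile.
σ_{brass} = P / A = 88680 / 2225 = 39.85 MPa.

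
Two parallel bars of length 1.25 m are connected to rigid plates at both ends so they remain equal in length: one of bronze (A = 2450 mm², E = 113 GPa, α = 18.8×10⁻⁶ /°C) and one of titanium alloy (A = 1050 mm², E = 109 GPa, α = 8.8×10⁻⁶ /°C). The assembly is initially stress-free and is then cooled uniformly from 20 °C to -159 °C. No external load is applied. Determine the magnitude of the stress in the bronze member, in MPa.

Both members must finish at the same length. With the larger α, the bronze tends to over-contract; the plates restrain it, putting the bronze in tension and the titanium alloy in compression. With no external load the two internal forces are equal and opposite, magnitude P.
Equating the net (thermal + elastic) strains gives |α₁ − α₂|·ΔT = P·[1/(A₁E₁) + 1/(A₂E₂)].
|α₁ − α₂|·ΔT = 10×10⁻⁶ × 179 = 0.00179.
1/(A₁E₁) + 1/(A₂E₂) = 1/(2450×113×10³) + 1/(1050×109×10³) = 1.235×10⁻⁸ N⁻¹.
So P = 0.00179 / 1.235×10⁻⁸ = 144.9 kN.
σ_{bronze} = P/A₁ = 144900/2450 = 59.16 MPa, tensile.

σ ≈ 59.2 MPa (tensile)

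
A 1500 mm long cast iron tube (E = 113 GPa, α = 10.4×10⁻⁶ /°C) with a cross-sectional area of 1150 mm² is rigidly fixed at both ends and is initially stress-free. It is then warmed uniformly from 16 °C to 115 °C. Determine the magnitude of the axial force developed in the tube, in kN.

With zero net strain, σ = E·αΔT = 113 GPa × 10.4×10⁻⁶ × 99 = 116.3 MPa.
Then P = σA = 116.3 × 1150 mm² = 133.8 kN, compressive.

P ≈ 134 kN (compressive)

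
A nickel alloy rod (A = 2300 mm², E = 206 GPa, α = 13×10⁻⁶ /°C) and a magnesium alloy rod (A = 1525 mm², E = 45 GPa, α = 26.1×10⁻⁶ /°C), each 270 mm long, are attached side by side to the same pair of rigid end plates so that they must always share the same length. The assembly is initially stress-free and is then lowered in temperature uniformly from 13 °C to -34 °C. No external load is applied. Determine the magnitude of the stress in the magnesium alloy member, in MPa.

Both members must finish at the same length. With the larger α, the magnesium alloy tends to over-contract; the plates restrain it, putting the magnesium alloy in tension and the nickel alloy in compression. With no external load the two internal forces are equal and opposite, magnitude P.
Setting the final lengths equal and cancelling L: (α₁ − α₂)ΔT = P/(A₁E₁) + P/(A₂E₂).
|α₁ − α₂|·ΔT = 13.1×10⁻⁶ × 47 = 0.0006157.
1/(A₁E₁) + 1/(A₂E₂) = 1/(2300×206×10³) + 1/(1525×45×10³) = 1.668×10⁻⁸ N⁻¹.
P = 0.0006157 / 1.668×10⁻⁸ = 36910 N = 36.91 kN.
σ_{magnesium alloy} = P/A₂ = 36910/1525 = 24.2 MPa, tensile.

σ ≈ 24.2 MPa (tensile)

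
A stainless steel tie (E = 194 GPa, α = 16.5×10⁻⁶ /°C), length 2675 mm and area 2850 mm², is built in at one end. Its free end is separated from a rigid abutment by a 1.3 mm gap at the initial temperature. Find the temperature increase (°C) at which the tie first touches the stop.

ΔT ≈ 29.5 °C

The gap closes when αΔT L = 1.3 mm, since the tie is still unstressed at that instant.
ΔT = 1.3 / (16.5×10⁻⁶ × 2675) = 29.45 °C.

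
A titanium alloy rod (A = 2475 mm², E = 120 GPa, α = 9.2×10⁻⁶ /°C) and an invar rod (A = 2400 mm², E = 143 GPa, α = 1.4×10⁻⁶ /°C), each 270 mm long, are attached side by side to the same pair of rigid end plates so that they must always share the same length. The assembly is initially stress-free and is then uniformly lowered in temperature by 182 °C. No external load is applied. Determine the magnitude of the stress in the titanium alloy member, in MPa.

σ ≈ 91.3 MPa (tensile)

Both members must finish at the same length. With the larger α, the titanium alloy tends to over-contract; the plates restrain it, putting the titanium alloy in tension and the invar in compression. With no external load the two internal forces are equal and opposite, magnitude P.
Equating the net (thermal + elastic) strains gives |α₁ − α₂|·ΔT = P·[1/(A₁E₁) + 1/(A₂E₂)].
|α₁ − α₂|·ΔT = 7.8×10⁻⁶ × 182 = 0.00142.
1/(A₁E₁) + 1/(A₂E₂) = 1/(2475×120×10³) + 1/(2400×143×10³) = 6.281×10⁻⁹ N⁻¹.
So P = 0.00142 / 6.281×10⁻⁹ = 226 kN.
σ_{titanium alloy} = P/A₁ = 226000/2475 = 91.32 MPa, tensile.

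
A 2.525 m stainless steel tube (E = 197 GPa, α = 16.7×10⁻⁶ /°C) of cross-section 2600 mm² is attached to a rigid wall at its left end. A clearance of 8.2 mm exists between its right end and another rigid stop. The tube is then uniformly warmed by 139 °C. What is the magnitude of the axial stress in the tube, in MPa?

σ ≈ 0 MPa

Unrestrained expansion: δ_free = αΔT L = 16.7×10⁻⁶ × 139 × 2525 = 5.861 mm.
This is smaller than the 8.2 mm clearance, so the tube expands freely without reaching the stop — the stress is zero.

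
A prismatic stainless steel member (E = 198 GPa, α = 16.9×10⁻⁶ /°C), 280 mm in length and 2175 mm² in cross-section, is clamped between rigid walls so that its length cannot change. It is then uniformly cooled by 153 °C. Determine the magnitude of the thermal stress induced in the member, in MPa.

σ ≈ 512 MPa (tensile)

Because both ends are immovable the net strain is zero, and the suppressed thermal strain is αΔT = 16.9×10⁻⁶ × 153 = 2585.7×10⁻⁶.
The stress required to suppress this strain is σ = Eε = 198×10³ × 2585.7×10⁻⁶ = 512 MPa, tensile since the member is trying to contract.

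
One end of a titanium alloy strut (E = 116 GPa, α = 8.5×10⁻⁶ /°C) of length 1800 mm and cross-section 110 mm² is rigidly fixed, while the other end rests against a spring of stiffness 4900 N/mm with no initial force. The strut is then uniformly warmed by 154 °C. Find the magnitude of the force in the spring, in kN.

P ≈ 6.83 kN

If the spring were absent the strut would lengthen by αΔT L = 8.5×10⁻⁶ × 154 × 1800 = 2.356 mm.
With a force P in the spring, the elastic change of the strut is PL/(AE) and that of the spring is P/k; compatibility requires their sum to equal δ_free.
P [ L/(AE) + 1/k ] = δ_free → P [ 1800/(110×116×10³) + 1/(4900) ] = 2.356.
P = 2.356 / 0.0003451 = 6827 N.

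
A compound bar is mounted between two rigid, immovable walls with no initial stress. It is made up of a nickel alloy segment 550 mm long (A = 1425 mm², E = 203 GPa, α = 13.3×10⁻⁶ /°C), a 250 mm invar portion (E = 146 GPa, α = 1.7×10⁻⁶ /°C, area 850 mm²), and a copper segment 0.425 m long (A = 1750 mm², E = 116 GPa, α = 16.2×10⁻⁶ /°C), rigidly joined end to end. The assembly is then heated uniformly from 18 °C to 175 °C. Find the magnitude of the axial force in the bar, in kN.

With the walls removed the bar would change length by δ_free = Σ αᵢΔT Lᵢ = 13.3×10⁻⁶×157×550 + 1.7×10⁻⁶×157×250 + 16.2×10⁻⁶×157×425 = 2.296 mm.
The walls prevent any net length change, so an axial force P (same in every segment) develops. Compatibility: P · Σ Lᵢ/(AᵢEᵢ) = δ_free.
The series flexibility is Σ Lᵢ/(AᵢEᵢ) = 550/(1425×203×10³) + 250/(850×146×10³) + 425/(1750×116×10³) = 6.009×10⁻⁶ mm/N.
So P = 2.296 / 6.009×10⁻⁶ = 382.1 kN, compressive.

P ≈ 382 kN (compressive)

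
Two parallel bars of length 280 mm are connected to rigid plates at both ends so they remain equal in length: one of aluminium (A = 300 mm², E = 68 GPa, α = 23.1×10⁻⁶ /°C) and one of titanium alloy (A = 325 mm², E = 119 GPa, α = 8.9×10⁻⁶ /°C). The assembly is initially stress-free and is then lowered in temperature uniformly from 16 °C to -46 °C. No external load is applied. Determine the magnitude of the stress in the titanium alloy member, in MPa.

Both members must finish at the same length. With the larger α, the aluminium tends to over-contract; the plates restrain it, putting the aluminium in tension and the titanium alloy in compression. With no external load the two internal forces are equal and opposite, magnitude P.
Equating the net (thermal + elastic) strains gives |α₁ − α₂|·ΔT = P·[1/(A₁E₁) + 1/(A₂E₂)].
|α₁ − α₂|·ΔT = 14.2×10⁻⁶ × 62 = 0.0008804.
1/(A₁E₁) + 1/(A₂E₂) = 1/(300×68×10³) + 1/(325×119×10³) = 7.488×10⁻⁸ N⁻¹.
So P = 0.0008804 / 7.488×10⁻⁸ = 11.76 kN.
σ_{titanium alloy} = P/A₂ = 11760/325 = 36.18 MPa, compressive.

σ ≈ 36.2 MPa (compressive)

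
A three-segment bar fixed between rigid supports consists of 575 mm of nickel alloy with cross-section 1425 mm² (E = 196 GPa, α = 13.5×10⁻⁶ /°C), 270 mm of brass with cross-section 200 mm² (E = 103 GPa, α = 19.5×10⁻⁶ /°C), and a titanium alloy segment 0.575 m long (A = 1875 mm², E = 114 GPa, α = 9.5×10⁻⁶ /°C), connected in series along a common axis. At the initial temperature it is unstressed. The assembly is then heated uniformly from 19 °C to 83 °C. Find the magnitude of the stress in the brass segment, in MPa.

With the walls removed the bar would change length by δ_free = Σ αᵢΔT Lᵢ = 13.5×10⁻⁶×64×575 + 19.5×10⁻⁶×64×270 + 9.5×10⁻⁶×64×575 = 1.183 mm.
Since the ends are fixed, an axial force P builds up, equal in every segment, with P · Σ Lᵢ/(AᵢEᵢ) = δ_free.
The series flexibility is Σ Lᵢ/(AᵢEᵢ) = 575/(1425×196×10³) + 270/(200×103×10³) + 575/(1875×114×10³) = 1.786×10⁻⁵ mm/N.
So P = 1.183 / 1.786×10⁻⁵ = 66.27 kN, compressive.
σ_{brass} = P / A = 66270 / 200 = 331.4 MPa.

σ ≈ 331 MPa (compressive)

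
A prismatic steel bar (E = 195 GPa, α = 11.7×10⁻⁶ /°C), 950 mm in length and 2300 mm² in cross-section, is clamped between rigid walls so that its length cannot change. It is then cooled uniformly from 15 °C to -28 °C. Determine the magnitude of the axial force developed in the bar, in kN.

P ≈ 226 kN (tensile)

The ends cannot move, so σ = EαΔT = 195×10³ × 11.7×10⁻⁶ × 43 = 98.1 MPa.
P = AEαΔT = 2300 × 195×10³ × 11.7×10⁻⁶ × 43 = 225.6 kN (tensile).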